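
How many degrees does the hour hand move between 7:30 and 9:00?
The hour hand moves 0.5 degrees per minute.
Time elapsed: 9:00 - 7:30 = 90 minutes
Angular displacement: 90 x 0.5 = 45 degrees

Final answer: 45 degrees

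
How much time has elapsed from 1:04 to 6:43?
From 1:04 to 6:43:
(6 x 60 + 43) - (1 x 60 + 4) = 403 - 64 = 339 minutes
= 5 hours and 39 minutes

Final answer: 5 hours and 39 minutes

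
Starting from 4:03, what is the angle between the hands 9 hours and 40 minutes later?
First find the time 9 hours and 40 minutes after 4:03.
Total minutes: 4 x 60 + 3 + 9 x 60 + 40 = 823.
823 mod 720 = 103 minutes = 1:43.
Now compute the angle at 1:43:
Hour hand: 1 x 30 + 43 x 0.5 = 51.5 degrees
Minute hand: 43 x 6 = 258 degrees
Difference: |51.5 - 258| = 206.5 degrees
Smaller angle: 360 - 206.5 = 153.5 degrees

Final answer: 153.5 degrees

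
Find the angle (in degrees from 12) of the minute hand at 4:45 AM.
The minute hand moves 6 degrees per minute.
At 4:45: 45 x 6 = 270 degrees

Final answer: 270 degrees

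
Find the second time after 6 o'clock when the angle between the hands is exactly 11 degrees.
At t minutes past 6:00, the hour hand is at 30 x 6 + 0.5t degrees and the minute hand is at 6t degrees.
The smaller angle between them is 11 degrees when |30H - 5.5t| = 11 or |30H - 5.5t| = 349.
With H = 6, solve 30 x 6 - 5.5t = +/- target for each target:
  t = (30 x 6 - 11) / 5.5 = 30.73
  t = (30 x 6 + 11) / 5.5 = 34.73
  t = (30 x 6 - 349) / 5.5 = -30.73 (outside (0, 60))
  t = (30 x 6 + 349) / 5.5 = 96.18 (outside (0, 60))
Valid solutions in (0, 60): {30.73, 34.73} minutes.
The second occurrence is t = 34.73 minutes.
The hands form a 11-degree angle at 34.73 minutes past 6:00.

Final answer: 34.73 minutes past 6:00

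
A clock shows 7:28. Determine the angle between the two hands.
Hour hand position: 7 x 30 + 28 x 0.5 = 224 degrees
Minute hand position: 28 x 6 = 168 degrees
Difference: |224 - 168| = 56 degrees
The angle between the hands is 56 degrees

Final answer: 56 degrees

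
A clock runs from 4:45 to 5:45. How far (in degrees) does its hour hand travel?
The hour hand moves 0.5 degrees per minute.
Time elapsed: 5:45 - 4:45 = 60 minutes
Angular displacement: 60 x 0.5 = 30 degrees

Final answer: 30 degrees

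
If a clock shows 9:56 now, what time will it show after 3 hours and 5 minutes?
Starting time: 9:56
Adding 5 minutes to 56 minutes: 56 + 5 = 61 minutes = 1 hour and 1 minute
Adding 3 hours: 9 + 3 + 1 (carry) = 13 - 12 = 1
Final time: 1:01

Final answer: 1:01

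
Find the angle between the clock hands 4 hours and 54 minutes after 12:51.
First find the time 4 hours and 54 minutes after 12:51.
Total minutes: 12 x 60 + 51 + 4 x 60 + 54 = 1065.
1065 mod 720 = 345 minutes = 5:45.
Now compute the angle at 5:45:
Hour hand: 5 x 30 + 45 x 0.5 = 172.5 degrees
Minute hand: 45 x 6 = 270 degrees
Difference: |172.5 - 270| = 97.5 degrees
The angle is 97.5 degrees

Final answer: 97.5 degrees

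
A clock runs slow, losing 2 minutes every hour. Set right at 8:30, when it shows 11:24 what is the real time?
For every 60 true minutes, the faulty clock advances 58 minutes, so 1 faulty-clock minute corresponds to 60/58 true minutes.
From 8:30 to 11:24 on the faulty dial is 174 minutes.
True elapsed: 174 x 60/58 = 180 minutes = 3 hours.
True time: 8:30 + 3 hours = 11:30.

Final answer: 11:30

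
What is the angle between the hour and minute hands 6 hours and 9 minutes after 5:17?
First find the time 6 hours and 9 minutes after 5:17.
Total minutes: 5 x 60 + 17 + 6 x 60 + 9 = 686.
686 mod 720 = 686 minutes = 11:26.
Now compute the angle at 11:26:
Hour hand: 11 x 30 + 26 x 0.5 = 343 degrees
Minute hand: 26 x 6 = 156 degrees
Difference: |343 - 156| = 187 degrees
Smaller angle: 360 - 187 = 173 degrees

Final answer: 173 degrees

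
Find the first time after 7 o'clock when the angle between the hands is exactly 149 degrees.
At t minutes past 7:00, the hour hand is at 30 x 7 + 0.5t degrees and the minute hand is at 6t degrees.
The smaller angle between them is 149 degrees when |30H - 5.5t| = 149 or |30H - 5.5t| = 211.
With H = 7, solve 30 x 7 - 5.5t = +/- target for each target:
  t = (30 x 7 - 149) / 5.5 = 11.09
  t = (30 x 7 + 149) / 5.5 = 65.27 (outside (0, 60))
  t = (30 x 7 - 211) / 5.5 = -0.18 (outside (0, 60))
  t = (30 x 7 + 211) / 5.5 = 76.55 (outside (0, 60))
Valid solutions in (0, 60): {11.09} minutes.
The first occurrence is t = 11.09 minutes.
The hands form a 149-degree angle at 11.09 minutes past 7:00.

Final answer: 11.09 minutes past 7:00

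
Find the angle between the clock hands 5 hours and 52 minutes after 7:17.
First find the time 5 hours and 52 minutes after 7:17.
Total minutes: 7 x 60 + 17 + 5 x 60 + 52 = 789.
789 mod 720 = 69 minutes = 1:09.
Now compute the angle at 1:09:
Hour hand: 1 x 30 + 9 x 0.5 = 34.5 degrees
Minute hand: 9 x 6 = 54 degrees
Difference: |34.5 - 54| = 19.5 degrees
The angle is 19.5 degrees

Final answer: 19.5 degrees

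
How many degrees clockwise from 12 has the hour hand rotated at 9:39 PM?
The hour hand moves 30 degrees per hour and 0.5 degrees per minute.
At 9:39: (9) x 30 + 39 x 0.5 = 270 + 19.5 = 289.5 degrees

Final answer: 289.5 degrees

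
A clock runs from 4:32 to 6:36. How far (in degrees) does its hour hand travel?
The hour hand moves 0.5 degrees per minute.
Time elapsed: 6:36 - 4:32 = 124 minutes
Angular displacement: 124 x 0.5 = 62 degrees

Final answer: 62 degrees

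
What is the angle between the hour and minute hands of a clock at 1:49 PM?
Hour hand position: 1 x 30 + 49 x 0.5 = 54.5 degrees
Minute hand position: 49 x 6 = 294 degrees
Difference: |54.5 - 294| = 239.5 degrees
Since 239.5 > 180, the smaller angle is 360 - 239.5 = 120.5 degrees

Final answer: 120.5 degrees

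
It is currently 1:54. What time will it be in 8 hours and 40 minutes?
Starting time: 1:54
Adding 40 minutes to 54 minutes: 54 + 40 = 94 minutes = 1 hour and 34 minutes
Adding 8 hours: 1 + 8 + 1 (carry) = 10
Final time: 10:34

Final answer: 10:34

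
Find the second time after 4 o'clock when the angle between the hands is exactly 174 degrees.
At t minutes past 4:00, the hour hand is at 30 x 4 + 0.5t degrees and the minute hand is at 6t degrees.
The smaller angle between them is 174 degrees when |30H - 5.5t| = 174 or |30H - 5.5t| = 186.
With H = 4, solve 30 x 4 - 5.5t = +/- target for each target:
  t = (30 x 4 - 174) / 5.5 = -9.82 (outside (0, 60))
  t = (30 x 4 + 174) / 5.5 = 53.45
  t = (30 x 4 - 186) / 5.5 = -12 (outside (0, 60))
  t = (30 x 4 + 186) / 5.5 = 55.64
Valid solutions in (0, 60): {53.45, 55.64} minutes.
The second occurrence is t = 55.64 minutes.
The hands form a 174-degree angle at 55.64 minutes past 4:00.

Final answer: 55.64 minutes past 4:00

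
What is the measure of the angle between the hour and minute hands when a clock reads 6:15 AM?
Hour hand position: 6 x 30 + 15 x 0.5 = 187.5 degrees
Minute hand position: 15 x 6 = 90 degrees
Difference: |187.5 - 90| = 97.5 degrees
The angle between the hands is 97.5 degrees

Final answer: 97.5 degrees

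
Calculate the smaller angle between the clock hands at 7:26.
Hour hand position: 7 x 30 + 26 x 0.5 = 223 degrees
Minute hand position: 26 x 6 = 156 degrees
Difference: |223 - 156| = 67 degrees
The angle between the hands is 67 degrees

Final answer: 67 degrees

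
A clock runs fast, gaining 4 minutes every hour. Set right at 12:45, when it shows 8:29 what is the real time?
For every 60 true minutes, the faulty clock advances 64 minutes, so 1 faulty-clock minute corresponds to 60/64 true minutes.
From 12:45 to 8:29 on the faulty dial is 464 minutes.
True elapsed: 464 x 60/64 = 435 minutes = 7 hours and 15 minutes.
True time: 12:45 + 7 hours and 15 minutes = 8:00.

Final answer: 8:00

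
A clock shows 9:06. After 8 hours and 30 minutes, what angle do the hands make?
First find the time 8 hours and 30 minutes after 9:06.
Total minutes: 9 x 60 + 6 + 8 x 60 + 30 = 1056.
1056 mod 720 = 336 minutes = 5:36.
Now compute the angle at 5:36:
Hour hand: 5 x 30 + 36 x 0.5 = 168 degrees
Minute hand: 36 x 6 = 216 degrees
Difference: |168 - 216| = 48 degrees
The angle is 48 degrees

Final answer: 48 degrees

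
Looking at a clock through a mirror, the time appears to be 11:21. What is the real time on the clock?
Reflection across the vertical (12-6) axis maps a hand at angle A degrees to (360 - A) degrees, which sends a reading of T minutes past 12:00 to (720 - T) minutes past 12:00.
Mirror reads 11:21 = 681 minutes past 12:00.
Actual time: (720 - 681) mod 720 = 39 minutes = 12:39.

Final answer: 12:39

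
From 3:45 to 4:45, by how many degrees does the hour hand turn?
The hour hand moves 0.5 degrees per minute.
Time elapsed: 4:45 - 3:45 = 60 minutes
Angular displacement: 60 x 0.5 = 30 degrees

Final answer: 30 degrees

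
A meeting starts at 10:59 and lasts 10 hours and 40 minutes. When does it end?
Starting time: 10:59
Adding 40 minutes to 59 minutes: 59 + 40 = 99 minutes = 1 hour and 39 minutes
Adding 10 hours: 10 + 10 + 1 (carry) = 21 - 12 = 9
Final time: 9:39

Final answer: 9:39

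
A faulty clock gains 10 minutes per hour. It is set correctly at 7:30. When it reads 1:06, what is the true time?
For every 60 true minutes, the faulty clock advances 70 minutes, so 1 faulty-clock minute corresponds to 60/70 true minutes.
From 7:30 to 1:06 on the faulty dial is 336 minutes.
True elapsed: 336 x 60/70 = 288 minutes = 4 hours and 48 minutes.
True time: 7:30 + 4 hours and 48 minutes = 12:18.

Final answer: 12:18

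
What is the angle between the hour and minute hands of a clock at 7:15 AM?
Hour hand position: 7 x 30 + 15 x 0.5 = 217.5 degrees
Minute hand position: 15 x 6 = 90 degrees
Difference: |217.5 - 90| = 127.5 degrees
The angle between the hands is 127.5 degrees

Final answer: 127.5 degrees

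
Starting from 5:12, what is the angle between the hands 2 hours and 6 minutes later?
First find the time 2 hours and 6 minutes after 5:12.
Total minutes: 5 x 60 + 12 + 2 x 60 + 6 = 438.
438 mod 720 = 438 minutes = 7:18.
Now compute the angle at 7:18:
Hour hand: 7 x 30 + 18 x 0.5 = 219 degrees
Minute hand: 18 x 6 = 108 degrees
Difference: |219 - 108| = 111 degrees
The angle is 111 degrees

Final answer: 111 degrees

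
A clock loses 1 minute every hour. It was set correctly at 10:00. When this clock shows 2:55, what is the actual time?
For every 60 true minutes, the faulty clock advances 59 minutes, so 1 faulty-clock minute corresponds to 60/59 true minutes.
From 10:00 to 2:55 on the faulty dial is 295 minutes.
True elapsed: 295 x 60/59 = 300 minutes = 5 hours.
True time: 10:00 + 5 hours = 3:00.

Final answer: 3:00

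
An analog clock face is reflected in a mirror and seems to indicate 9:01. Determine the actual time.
Reflection across the vertical (12-6) axis maps a hand at angle A degrees to (360 - A) degrees, which sends a reading of T minutes past 12:00 to (720 - T) minutes past 12:00.
Mirror reads 9:01 = 541 minutes past 12:00.
Actual time: (720 - 541) mod 720 = 179 minutes = 2:59.

Final answer: 2:59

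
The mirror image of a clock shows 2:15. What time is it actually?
Reflection across the vertical (12-6) axis maps a hand at angle A degrees to (360 - A) degrees, which sends a reading of T minutes past 12:00 to (720 - T) minutes past 12:00.
Mirror reads 2:15 = 135 minutes past 12:00.
Actual time: (720 - 135) mod 720 = 585 minutes = 9:45.

Final answer: 9:45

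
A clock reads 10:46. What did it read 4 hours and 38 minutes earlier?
Starting time: 10:46 = 646 total minutes past 12:00
Subtracting: 4 hours and 38 minutes = 278 minutes
646 - 278 = 368 minutes
= 6 hours and 8 minutes past 12:00 = 6:08

Final answer: 6:08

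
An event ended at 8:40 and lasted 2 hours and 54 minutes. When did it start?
Starting time: 8:40 = 520 total minutes past 12:00
Subtracting: 2 hours and 54 minutes = 174 minutes
520 - 174 = 346 minutes
= 5 hours and 46 minutes past 12:00 = 5:46

Final answer: 5:46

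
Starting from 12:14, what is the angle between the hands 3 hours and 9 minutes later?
First find the time 3 hours and 9 minutes after 12:14.
Total minutes: 12 x 60 + 14 + 3 x 60 + 9 = 923.
923 mod 720 = 203 minutes = 3:23.
Now compute the angle at 3:23:
Hour hand: 3 x 30 + 23 x 0.5 = 101.5 degrees
Minute hand: 23 x 6 = 138 degrees
Difference: |101.5 - 138| = 36.5 degrees
The angle is 36.5 degrees

Final answer: 36.5 degrees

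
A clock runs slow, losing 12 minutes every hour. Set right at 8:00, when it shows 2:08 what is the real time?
For every 60 true minutes, the faulty clock advances 48 minutes, so 1 faulty-clock minute corresponds to 60/48 true minutes.
From 8:00 to 2:08 on the faulty dial is 368 minutes.
True elapsed: 368 x 60/48 = 460 minutes = 7 hours and 40 minutes.
True time: 8:00 + 7 hours and 40 minutes = 3:40.

Final answer: 3:40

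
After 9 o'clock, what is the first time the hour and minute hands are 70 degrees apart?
At t minutes past 9:00, the hour hand is at 30 x 9 + 0.5t degrees and the minute hand is at 6t degrees.
The smaller angle between them is 70 degrees when |30H - 5.5t| = 70 or |30H - 5.5t| = 290.
With H = 9, solve 30 x 9 - 5.5t = +/- target for each target:
  t = (30 x 9 - 70) / 5.5 = 36.36
  t = (30 x 9 + 70) / 5.5 = 61.82 (outside (0, 60))
  t = (30 x 9 - 290) / 5.5 = -3.64 (outside (0, 60))
  t = (30 x 9 + 290) / 5.5 = 101.82 (outside (0, 60))
Valid solutions in (0, 60): {36.36} minutes.
The first occurrence is t = 36.36 minutes.
The hands form a 70-degree angle at 36.36 minutes past 9:00.

Final answer: 36.36 minutes past 9:00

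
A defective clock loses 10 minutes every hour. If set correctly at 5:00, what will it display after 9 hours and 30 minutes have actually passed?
For every 60 true minutes, the faulty clock advances 60 - 10 = 50 minutes.
True elapsed: 9 hours and 30 minutes = 570 minutes.
Faulty clock advances: 570 x 50/60 = 475 minutes (drift: 95 minutes behind).
Shown time: 5:00 + 475 minutes = 12:55.

Final answer: 12:55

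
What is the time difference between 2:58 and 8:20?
From 2:58 to 8:20:
(8 x 60 + 20) - (2 x 60 + 58) = 500 - 178 = 322 minutes
= 5 hours and 22 minutes

Final answer: 5 hours and 22 minutes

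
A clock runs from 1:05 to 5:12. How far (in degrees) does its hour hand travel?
The hour hand moves 0.5 degrees per minute.
Time elapsed: 5:12 - 1:05 = 247 minutes
Angular displacement: 247 x 0.5 = 123.5 degrees

Final answer: 123.5 degrees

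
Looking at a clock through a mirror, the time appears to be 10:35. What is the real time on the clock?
Reflection across the vertical (12-6) axis maps a hand at angle A degrees to (360 - A) degrees, which sends a reading of T minutes past 12:00 to (720 - T) minutes past 12:00.
Mirror reads 10:35 = 635 minutes past 12:00.
Actual time: (720 - 635) mod 720 = 85 minutes = 1:25.

Final answer: 1:25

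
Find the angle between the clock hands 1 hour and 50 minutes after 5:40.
First find the time 1 hour and 50 minutes after 5:40.
Total minutes: 5 x 60 + 40 + 1 x 60 + 50 = 450.
450 mod 720 = 450 minutes = 7:30.
Now compute the angle at 7:30:
Hour hand: 7 x 30 + 30 x 0.5 = 225 degrees
Minute hand: 30 x 6 = 180 degrees
Difference: |225 - 180| = 45 degrees
The angle is 45 degrees

Final answer: 45 degrees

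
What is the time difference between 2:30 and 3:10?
From 2:30 to 3:10:
(3 x 60 + 10) - (2 x 60 + 30) = 190 - 150 = 40 minutes
= 40 minutes

Final answer: 40 minutes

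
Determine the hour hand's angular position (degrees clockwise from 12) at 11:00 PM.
The hour hand moves 30 degrees per hour and 0.5 degrees per minute.
At 11:00: (11) x 30 + 0 x 0.5 = 330 + 0 = 330 degrees

Final answer: 330 degrees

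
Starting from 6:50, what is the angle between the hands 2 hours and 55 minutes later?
First find the time 2 hours and 55 minutes after 6:50.
Total minutes: 6 x 60 + 50 + 2 x 60 + 55 = 585.
585 mod 720 = 585 minutes = 9:45.
Now compute the angle at 9:45:
Hour hand: 9 x 30 + 45 x 0.5 = 292.5 degrees
Minute hand: 45 x 6 = 270 degrees
Difference: |292.5 - 270| = 22.5 degrees
The angle is 22.5 degrees

Final answer: 22.5 degrees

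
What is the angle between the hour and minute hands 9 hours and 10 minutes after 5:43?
First find the time 9 hours and 10 minutes after 5:43.
Total minutes: 5 x 60 + 43 + 9 x 60 + 10 = 893.
893 mod 720 = 173 minutes = 2:53.
Now compute the angle at 2:53:
Hour hand: 2 x 30 + 53 x 0.5 = 86.5 degrees
Minute hand: 53 x 6 = 318 degrees
Difference: |86.5 - 318| = 231.5 degrees
Smaller angle: 360 - 231.5 = 128.5 degrees

Final answer: 128.5 degrees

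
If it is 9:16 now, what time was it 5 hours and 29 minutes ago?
Starting time: 9:16 = 556 total minutes past 12:00
Subtracting: 5 hours and 29 minutes = 329 minutes
556 - 329 = 227 minutes
= 3 hours and 47 minutes past 12:00 = 3:47

Final answer: 3:47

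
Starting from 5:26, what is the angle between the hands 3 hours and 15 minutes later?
First find the time 3 hours and 15 minutes after 5:26.
Total minutes: 5 x 60 + 26 + 3 x 60 + 15 = 521.
521 mod 720 = 521 minutes = 8:41.
Now compute the angle at 8:41:
Hour hand: 8 x 30 + 41 x 0.5 = 260.5 degrees
Minute hand: 41 x 6 = 246 degrees
Difference: |260.5 - 246| = 14.5 degrees
The angle is 14.5 degrees

Final answer: 14.5 degrees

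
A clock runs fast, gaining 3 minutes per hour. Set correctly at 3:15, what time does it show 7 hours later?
For every 60 true minutes, the faulty clock advances 60 + 3 = 63 minutes.
True elapsed: 7 hours = 420 minutes.
Faulty clock advances: 420 x 63/60 = 441 minutes (drift: 21 minutes ahead).
Shown time: 3:15 + 441 minutes = 10:36.

Final answer: 10:36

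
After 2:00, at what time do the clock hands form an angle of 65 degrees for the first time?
At t minutes past 2:00, the hour hand is at 30 x 2 + 0.5t degrees and the minute hand is at 6t degrees.
The smaller angle between them is 65 degrees when |30H - 5.5t| = 65 or |30H - 5.5t| = 295.
With H = 2, solve 30 x 2 - 5.5t = +/- target for each target:
  t = (30 x 2 - 65) / 5.5 = -0.91 (outside (0, 60))
  t = (30 x 2 + 65) / 5.5 = 22.73
  t = (30 x 2 - 295) / 5.5 = -42.73 (outside (0, 60))
  t = (30 x 2 + 295) / 5.5 = 64.55 (outside (0, 60))
Valid solutions in (0, 60): {22.73} minutes.
The first occurrence is t = 22.73 minutes.
The hands form a 65-degree angle at 22.73 minutes past 2:00.

Final answer: 22.73 minutes past 2:00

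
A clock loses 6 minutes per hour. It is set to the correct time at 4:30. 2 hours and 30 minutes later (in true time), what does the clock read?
For every 60 true minutes, the faulty clock advances 60 - 6 = 54 minutes.
True elapsed: 2 hours and 30 minutes = 150 minutes.
Faulty clock advances: 150 x 54/60 = 135 minutes (drift: 15 minutes behind).
Shown time: 4:30 + 135 minutes = 6:45.

Final answer: 6:45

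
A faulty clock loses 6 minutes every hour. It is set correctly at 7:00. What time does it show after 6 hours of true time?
For every 60 true minutes, the faulty clock advances 60 - 6 = 54 minutes.
True elapsed: 6 hours = 360 minutes.
Faulty clock advances: 360 x 54/60 = 324 minutes (drift: 36 minutes behind).
Shown time: 7:00 + 324 minutes = 12:24.

Final answer: 12:24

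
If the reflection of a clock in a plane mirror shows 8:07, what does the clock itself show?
Reflection across the vertical (12-6) axis maps a hand at angle A degrees to (360 - A) degrees, which sends a reading of T minutes past 12:00 to (720 - T) minutes past 12:00.
Mirror reads 8:07 = 487 minutes past 12:00.
Actual time: (720 - 487) mod 720 = 233 minutes = 3:53.

Final answer: 3:53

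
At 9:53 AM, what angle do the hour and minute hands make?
Hour hand position: 9 x 30 + 53 x 0.5 = 296.5 degrees
Minute hand position: 53 x 6 = 318 degrees
Difference: |296.5 - 318| = 21.5 degrees
The angle between the hands is 21.5 degrees

Final answer: 21.5 degrees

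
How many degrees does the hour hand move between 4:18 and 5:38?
The hour hand moves 0.5 degrees per minute.
Time elapsed: 5:38 - 4:18 = 80 minutes
Angular displacement: 80 x 0.5 = 40 degrees

Final answer: 40 degrees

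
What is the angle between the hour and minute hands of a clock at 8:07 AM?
Hour hand position: 8 x 30 + 7 x 0.5 = 243.5 degrees
Minute hand position: 7 x 6 = 42 degrees
Difference: |243.5 - 42| = 201.5 degrees
Since 201.5 > 180, the smaller angle is 360 - 201.5 = 158.5 degrees

Final answer: 158.5 degrees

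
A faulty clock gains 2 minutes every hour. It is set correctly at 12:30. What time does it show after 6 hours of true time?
For every 60 true minutes, the faulty clock advances 60 + 2 = 62 minutes.
True elapsed: 6 hours = 360 minutes.
Faulty clock advances: 360 x 62/60 = 372 minutes (drift: 12 minutes ahead).
Shown time: 12:30 + 372 minutes = 6:42.

Final answer: 6:42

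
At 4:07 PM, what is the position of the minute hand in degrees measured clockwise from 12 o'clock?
The minute hand moves 6 degrees per minute.
At 4:07: 7 x 6 = 42 degrees

Final answer: 42 degrees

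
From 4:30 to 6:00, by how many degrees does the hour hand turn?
The hour hand moves 0.5 degrees per minute.
Time elapsed: 6:00 - 4:30 = 90 minutes
Angular displacement: 90 x 0.5 = 45 degrees

Final answer: 45 degrees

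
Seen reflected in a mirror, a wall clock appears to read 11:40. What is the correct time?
Reflection across the vertical (12-6) axis maps a hand at angle A degrees to (360 - A) degrees, which sends a reading of T minutes past 12:00 to (720 - T) minutes past 12:00.
Mirror reads 11:40 = 700 minutes past 12:00.
Actual time: (720 - 700) mod 720 = 20 minutes = 12:20.

Final answer: 12:20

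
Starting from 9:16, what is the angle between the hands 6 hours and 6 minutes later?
First find the time 6 hours and 6 minutes after 9:16.
Total minutes: 9 x 60 + 16 + 6 x 60 + 6 = 922.
922 mod 720 = 202 minutes = 3:22.
Now compute the angle at 3:22:
Hour hand: 3 x 30 + 22 x 0.5 = 101 degrees
Minute hand: 22 x 6 = 132 degrees
Difference: |101 - 132| = 31 degrees
The angle is 31 degrees

Final answer: 31 degrees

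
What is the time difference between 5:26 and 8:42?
From 5:26 to 8:42:
(8 x 60 + 42) - (5 x 60 + 26) = 522 - 326 = 196 minutes
= 3 hours and 16 minutes

Final answer: 3 hours and 16 minutes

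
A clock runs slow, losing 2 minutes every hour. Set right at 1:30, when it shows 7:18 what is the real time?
For every 60 true minutes, the faulty clock advances 58 minutes, so 1 faulty-clock minute corresponds to 60/58 true minutes.
From 1:30 to 7:18 on the faulty dial is 348 minutes.
True elapsed: 348 x 60/58 = 360 minutes = 6 hours.
True time: 1:30 + 6 hours = 7:30.

Final answer: 7:30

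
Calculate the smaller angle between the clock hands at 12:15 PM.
Hour hand position: 0 x 30 + 15 x 0.5 = 7.5 degrees
Minute hand position: 15 x 6 = 90 degrees
Difference: |7.5 - 90| = 82.5 degrees
The angle between the hands is 82.5 degrees

Final answer: 82.5 degrees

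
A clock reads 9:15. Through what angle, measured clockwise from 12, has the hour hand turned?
The hour hand moves 30 degrees per hour and 0.5 degrees per minute.
At 9:15: (9) x 30 + 15 x 0.5 = 270 + 7.5 = 277.5 degrees

Final answer: 277.5 degrees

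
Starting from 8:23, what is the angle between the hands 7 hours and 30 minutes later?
First find the time 7 hours and 30 minutes after 8:23.
Total minutes: 8 x 60 + 23 + 7 x 60 + 30 = 953.
953 mod 720 = 233 minutes = 3:53.
Now compute the angle at 3:53:
Hour hand: 3 x 30 + 53 x 0.5 = 116.5 degrees
Minute hand: 53 x 6 = 318 degrees
Difference: |116.5 - 318| = 201.5 degrees
Smaller angle: 360 - 201.5 = 158.5 degrees

Final answer: 158.5 degrees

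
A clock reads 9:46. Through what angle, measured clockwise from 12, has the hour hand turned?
The hour hand moves 30 degrees per hour and 0.5 degrees per minute.
At 9:46: (9) x 30 + 46 x 0.5 = 270 + 23 = 293 degrees

Final answer: 293 degrees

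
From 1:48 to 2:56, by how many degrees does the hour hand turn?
The hour hand moves 0.5 degrees per minute.
Time elapsed: 2:56 - 1:48 = 68 minutes
Angular displacement: 68 x 0.5 = 34 degrees

Final answer: 34 degrees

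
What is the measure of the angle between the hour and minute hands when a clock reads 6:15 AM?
Hour hand position: 6 x 30 + 15 x 0.5 = 187.5 degrees
Minute hand position: 15 x 6 = 90 degrees
Difference: |187.5 - 90| = 97.5 degrees
The angle between the hands is 97.5 degrees

Final answer: 97.5 degrees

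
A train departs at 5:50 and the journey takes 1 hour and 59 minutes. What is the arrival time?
Starting time: 5:50
Adding 59 minutes to 50 minutes: 50 + 59 = 109 minutes = 1 hour and 49 minutes
Adding 1 hour: 5 + 1 + 1 (carry) = 7
Final time: 7:49

Final answer: 7:49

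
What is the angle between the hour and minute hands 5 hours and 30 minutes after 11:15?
First find the time 5 hours and 30 minutes after 11:15.
Total minutes: 11 x 60 + 15 + 5 x 60 + 30 = 1005.
1005 mod 720 = 285 minutes = 4:45.
Now compute the angle at 4:45:
Hour hand: 4 x 30 + 45 x 0.5 = 142.5 degrees
Minute hand: 45 x 6 = 270 degrees
Difference: |142.5 - 270| = 127.5 degrees
The angle is 127.5 degrees

Final answer: 127.5 degrees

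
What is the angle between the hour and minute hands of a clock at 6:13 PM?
Hour hand position: 6 x 30 + 13 x 0.5 = 186.5 degrees
Minute hand position: 13 x 6 = 78 degrees
Difference: |186.5 - 78| = 108.5 degrees
The angle between the hands is 108.5 degrees

Final answer: 108.5 degrees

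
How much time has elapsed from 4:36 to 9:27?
From 4:36 to 9:27:
(9 x 60 + 27) - (4 x 60 + 36) = 567 - 276 = 291 minutes
= 4 hours and 51 minutes

Final answer: 4 hours and 51 minutes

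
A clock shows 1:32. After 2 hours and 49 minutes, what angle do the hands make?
First find the time 2 hours and 49 minutes after 1:32.
Total minutes: 1 x 60 + 32 + 2 x 60 + 49 = 261.
261 mod 720 = 261 minutes = 4:21.
Now compute the angle at 4:21:
Hour hand: 4 x 30 + 21 x 0.5 = 130.5 degrees
Minute hand: 21 x 6 = 126 degrees
Difference: |130.5 - 126| = 4.5 degrees
The angle is 4.5 degrees

Final answer: 4.5 degrees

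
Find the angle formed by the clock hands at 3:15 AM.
Hour hand position: 3 x 30 + 15 x 0.5 = 97.5 degrees
Minute hand position: 15 x 6 = 90 degrees
Difference: |97.5 - 90| = 7.5 degrees
The angle between the hands is 7.5 degrees

Final answer: 7.5 degrees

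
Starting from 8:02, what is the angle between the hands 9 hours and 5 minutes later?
First find the time 9 hours and 5 minutes after 8:02.
Total minutes: 8 x 60 + 2 + 9 x 60 + 5 = 1027.
1027 mod 720 = 307 minutes = 5:07.
Now compute the angle at 5:07:
Hour hand: 5 x 30 + 7 x 0.5 = 153.5 degrees
Minute hand: 7 x 6 = 42 degrees
Difference: |153.5 - 42| = 111.5 degrees
The angle is 111.5 degrees

Final answer: 111.5 degrees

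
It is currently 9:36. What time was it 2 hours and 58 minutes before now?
Starting time: 9:36 = 576 total minutes past 12:00
Subtracting: 2 hours and 58 minutes = 178 minutes
576 - 178 = 398 minutes
= 6 hours and 38 minutes past 12:00 = 6:38

Final answer: 6:38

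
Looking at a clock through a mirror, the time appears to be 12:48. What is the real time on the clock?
Reflection across the vertical (12-6) axis maps a hand at angle A degrees to (360 - A) degrees, which sends a reading of T minutes past 12:00 to (720 - T) minutes past 12:00.
Mirror reads 12:48 = 48 minutes past 12:00.
Actual time: (720 - 48) mod 720 = 672 minutes = 11:12.

Final answer: 11:12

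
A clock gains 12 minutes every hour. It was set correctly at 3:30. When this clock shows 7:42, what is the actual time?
For every 60 true minutes, the faulty clock advances 72 minutes, so 1 faulty-clock minute corresponds to 60/72 true minutes.
From 3:30 to 7:42 on the faulty dial is 252 minutes.
True elapsed: 252 x 60/72 = 210 minutes = 3 hours and 30 minutes.
True time: 3:30 + 3 hours and 30 minutes = 7:00.

Final answer: 7:00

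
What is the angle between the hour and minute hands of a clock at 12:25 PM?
Hour hand position: 0 x 30 + 25 x 0.5 = 12.5 degrees
Minute hand position: 25 x 6 = 150 degrees
Difference: |12.5 - 150| = 137.5 degrees
The angle between the hands is 137.5 degrees

Final answer: 137.5 degrees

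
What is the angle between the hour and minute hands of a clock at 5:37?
Hour hand position: 5 x 30 + 37 x 0.5 = 168.5 degrees
Minute hand position: 37 x 6 = 222 degrees
Difference: |168.5 - 222| = 53.5 degrees
The angle between the hands is 53.5 degrees

Final answer: 53.5 degrees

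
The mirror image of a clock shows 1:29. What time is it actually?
Reflection across the vertical (12-6) axis maps a hand at angle A degrees to (360 - A) degrees, which sends a reading of T minutes past 12:00 to (720 - T) minutes past 12:00.
Mirror reads 1:29 = 89 minutes past 12:00.
Actual time: (720 - 89) mod 720 = 631 minutes = 10:31.

Final answer: 10:31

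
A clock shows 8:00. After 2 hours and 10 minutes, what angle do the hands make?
First find the time 2 hours and 10 minutes after 8:00.
Total minutes: 8 x 60 + 0 + 2 x 60 + 10 = 610.
610 mod 720 = 610 minutes = 10:10.
Now compute the angle at 10:10:
Hour hand: 10 x 30 + 10 x 0.5 = 305 degrees
Minute hand: 10 x 6 = 60 degrees
Difference: |305 - 60| = 245 degrees
Smaller angle: 360 - 245 = 115 degrees

Final answer: 115 degrees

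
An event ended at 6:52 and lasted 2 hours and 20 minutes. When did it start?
Starting time: 6:52 = 412 total minutes past 12:00
Subtracting: 2 hours and 20 minutes = 140 minutes
412 - 140 = 272 minutes
= 4 hours and 32 minutes past 12:00 = 4:32

Final answer: 4:32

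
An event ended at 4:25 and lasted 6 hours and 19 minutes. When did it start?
Starting time: 4:25 = 265 total minutes past 12:00
Subtracting: 6 hours and 19 minutes = 379 minutes
265 - 379 = -114 (negative, add 12 hours = 720) = 606 minutes
= 10 hours and 6 minutes past 12:00 = 10:06

Final answer: 10:06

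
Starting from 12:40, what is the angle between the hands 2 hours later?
First find the time 2 hours after 12:40.
Total minutes: 12 x 60 + 40 + 2 x 60 + 0 = 880.
880 mod 720 = 160 minutes = 2:40.
Now compute the angle at 2:40:
Hour hand: 2 x 30 + 40 x 0.5 = 80 degrees
Minute hand: 40 x 6 = 240 degrees
Difference: |80 - 240| = 160 degrees
The angle is 160 degrees

Final answer: 160 degrees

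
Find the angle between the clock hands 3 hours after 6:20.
First find the time 3 hours after 6:20.
Total minutes: 6 x 60 + 20 + 3 x 60 + 0 = 560.
560 mod 720 = 560 minutes = 9:20.
Now compute the angle at 9:20:
Hour hand: 9 x 30 + 20 x 0.5 = 280 degrees
Minute hand: 20 x 6 = 120 degrees
Difference: |280 - 120| = 160 degrees
The angle is 160 degrees

Final answer: 160 degrees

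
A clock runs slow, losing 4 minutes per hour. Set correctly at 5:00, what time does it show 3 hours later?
For every 60 true minutes, the faulty clock advances 60 - 4 = 56 minutes.
True elapsed: 3 hours = 180 minutes.
Faulty clock advances: 180 x 56/60 = 168 minutes (drift: 12 minutes behind).
Shown time: 5:00 + 168 minutes = 7:48.

Final answer: 7:48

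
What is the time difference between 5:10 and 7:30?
From 5:10 to 7:30:
(7 x 60 + 30) - (5 x 60 + 10) = 450 - 310 = 140 minutes
= 2 hours and 20 minutes

Final answer: 2 hours and 20 minutes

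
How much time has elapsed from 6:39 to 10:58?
From 6:39 to 10:58:
(10 x 60 + 58) - (6 x 60 + 39) = 658 - 399 = 259 minutes
= 4 hours and 19 minutes

Final answer: 4 hours and 19 minutes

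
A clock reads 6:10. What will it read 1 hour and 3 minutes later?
Starting time: 6:10
Adding 3 minutes to 10 minutes: 10 + 3 = 13 minutes
Adding 1 hour: 6 + 1 = 7
Final time: 7:13

Final answer: 7:13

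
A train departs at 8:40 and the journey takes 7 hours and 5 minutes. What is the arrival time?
Starting time: 8:40
Adding 5 minutes to 40 minutes: 40 + 5 = 45 minutes
Adding 7 hours: 8 + 7 = 15 - 12 = 3
Final time: 3:45

Final answer: 3:45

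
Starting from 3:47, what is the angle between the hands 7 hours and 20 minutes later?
First find the time 7 hours and 20 minutes after 3:47.
Total minutes: 3 x 60 + 47 + 7 x 60 + 20 = 667.
667 mod 720 = 667 minutes = 11:07.
Now compute the angle at 11:07:
Hour hand: 11 x 30 + 7 x 0.5 = 333.5 degrees
Minute hand: 7 x 6 = 42 degrees
Difference: |333.5 - 42| = 291.5 degrees
Smaller angle: 360 - 291.5 = 68.5 degrees

Final answer: 68.5 degrees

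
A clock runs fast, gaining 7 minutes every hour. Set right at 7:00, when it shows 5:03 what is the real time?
For every 60 true minutes, the faulty clock advances 67 minutes, so 1 faulty-clock minute corresponds to 60/67 true minutes.
From 7:00 to 5:03 on the faulty dial is 603 minutes.
True elapsed: 603 x 60/67 = 540 minutes = 9 hours.
True time: 7:00 + 9 hours = 4:00.

Final answer: 4:00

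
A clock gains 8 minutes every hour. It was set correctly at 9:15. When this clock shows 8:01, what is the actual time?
For every 60 true minutes, the faulty clock advances 68 minutes, so 1 faulty-clock minute corresponds to 60/68 true minutes.
From 9:15 to 8:01 on the faulty dial is 646 minutes.
True elapsed: 646 x 60/68 = 570 minutes = 9 hours and 30 minutes.
True time: 9:15 + 9 hours and 30 minutes = 6:45.

Final answer: 6:45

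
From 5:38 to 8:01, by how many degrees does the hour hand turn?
The hour hand moves 0.5 degrees per minute.
Time elapsed: 8:01 - 5:38 = 143 minutes
Angular displacement: 143 x 0.5 = 71.5 degrees

Final answer: 71.5 degrees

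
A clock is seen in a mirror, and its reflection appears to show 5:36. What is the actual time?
Reflection across the vertical (12-6) axis maps a hand at angle A degrees to (360 - A) degrees, which sends a reading of T minutes past 12:00 to (720 - T) minutes past 12:00.
Mirror reads 5:36 = 336 minutes past 12:00.
Actual time: (720 - 336) mod 720 = 384 minutes = 6:24.

Final answer: 6:24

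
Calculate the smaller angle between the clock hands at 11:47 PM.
Hour hand position: 11 x 30 + 47 x 0.5 = 353.5 degrees
Minute hand position: 47 x 6 = 282 degrees
Difference: |353.5 - 282| = 71.5 degrees
The angle between the hands is 71.5 degrees

Final answer: 71.5 degrees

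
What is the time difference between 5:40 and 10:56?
From 5:40 to 10:56:
(10 x 60 + 56) - (5 x 60 + 40) = 656 - 340 = 316 minutes
= 5 hours and 16 minutes

Final answer: 5 hours and 16 minutes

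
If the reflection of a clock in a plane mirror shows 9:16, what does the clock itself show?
Reflection across the vertical (12-6) axis maps a hand at angle A degrees to (360 - A) degrees, which sends a reading of T minutes past 12:00 to (720 - T) minutes past 12:00.
Mirror reads 9:16 = 556 minutes past 12:00.
Actual time: (720 - 556) mod 720 = 164 minutes = 2:44.

Final answer: 2:44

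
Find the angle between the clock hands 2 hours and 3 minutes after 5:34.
First find the time 2 hours and 3 minutes after 5:34.
Total minutes: 5 x 60 + 34 + 2 x 60 + 3 = 457.
457 mod 720 = 457 minutes = 7:37.
Now compute the angle at 7:37:
Hour hand: 7 x 30 + 37 x 0.5 = 228.5 degrees
Minute hand: 37 x 6 = 222 degrees
Difference: |228.5 - 222| = 6.5 degrees
The angle is 6.5 degrees

Final answer: 6.5 degrees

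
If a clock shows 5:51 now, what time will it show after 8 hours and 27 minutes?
Starting time: 5:51
Adding 27 minutes to 51 minutes: 51 + 27 = 78 minutes = 1 hour and 18 minutes
Adding 8 hours: 5 + 8 + 1 (carry) = 14 - 12 = 2
Final time: 2:18

Final answer: 2:18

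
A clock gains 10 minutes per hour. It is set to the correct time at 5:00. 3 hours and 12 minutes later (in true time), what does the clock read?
For every 60 true minutes, the faulty clock advances 60 + 10 = 70 minutes.
True elapsed: 3 hours and 12 minutes = 192 minutes.
Faulty clock advances: 192 x 70/60 = 224 minutes (drift: 32 minutes ahead).
Shown time: 5:00 + 224 minutes = 8:44.

Final answer: 8:44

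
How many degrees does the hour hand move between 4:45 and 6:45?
The hour hand moves 0.5 degrees per minute.
Time elapsed: 6:45 - 4:45 = 120 minutes
Angular displacement: 120 x 0.5 = 60 degrees

Final answer: 60 degrees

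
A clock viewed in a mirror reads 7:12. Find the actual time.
Reflection across the vertical (12-6) axis maps a hand at angle A degrees to (360 - A) degrees, which sends a reading of T minutes past 12:00 to (720 - T) minutes past 12:00.
Mirror reads 7:12 = 432 minutes past 12:00.
Actual time: (720 - 432) mod 720 = 288 minutes = 4:48.

Final answer: 4:48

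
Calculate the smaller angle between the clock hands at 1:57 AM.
Hour hand position: 1 x 30 + 57 x 0.5 = 58.5 degrees
Minute hand position: 57 x 6 = 342 degrees
Difference: |58.5 - 342| = 283.5 degrees
Since 283.5 > 180, the smaller angle is 360 - 283.5 = 76.5 degrees

Final answer: 76.5 degrees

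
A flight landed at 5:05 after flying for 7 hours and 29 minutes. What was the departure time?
Starting time: 5:05 = 305 total minutes past 12:00
Subtracting: 7 hours and 29 minutes = 449 minutes
305 - 449 = -144 (negative, add 12 hours = 720) = 576 minutes
= 9 hours and 36 minutes past 12:00 = 9:36

Final answer: 9:36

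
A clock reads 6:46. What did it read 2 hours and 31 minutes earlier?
Starting time: 6:46 = 406 total minutes past 12:00
Subtracting: 2 hours and 31 minutes = 151 minutes
406 - 151 = 255 minutes
= 4 hours and 15 minutes past 12:00 = 4:15

Final answer: 4:15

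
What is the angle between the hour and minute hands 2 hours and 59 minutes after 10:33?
First find the time 2 hours and 59 minutes after 10:33.
Total minutes: 10 x 60 + 33 + 2 x 60 + 59 = 812.
812 mod 720 = 92 minutes = 1:32.
Now compute the angle at 1:32:
Hour hand: 1 x 30 + 32 x 0.5 = 46 degrees
Minute hand: 32 x 6 = 192 degrees
Difference: |46 - 192| = 146 degrees
The angle is 146 degrees

Final answer: 146 degrees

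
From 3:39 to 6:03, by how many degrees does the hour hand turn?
The hour hand moves 0.5 degrees per minute.
Time elapsed: 6:03 - 3:39 = 144 minutes
Angular displacement: 144 x 0.5 = 72 degrees

Final answer: 72 degrees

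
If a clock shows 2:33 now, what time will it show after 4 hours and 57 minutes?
Starting time: 2:33
Adding 57 minutes to 33 minutes: 33 + 57 = 90 minutes = 1 hour and 30 minutes
Adding 4 hours: 2 + 4 + 1 (carry) = 7
Final time: 7:30

Final answer: 7:30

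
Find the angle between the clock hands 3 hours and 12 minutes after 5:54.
First find the time 3 hours and 12 minutes after 5:54.
Total minutes: 5 x 60 + 54 + 3 x 60 + 12 = 546.
546 mod 720 = 546 minutes = 9:06.
Now compute the angle at 9:06:
Hour hand: 9 x 30 + 6 x 0.5 = 273 degrees
Minute hand: 6 x 6 = 36 degrees
Difference: |273 - 36| = 237 degrees
Smaller angle: 360 - 237 = 123 degrees

Final answer: 123 degrees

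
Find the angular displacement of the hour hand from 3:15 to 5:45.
The hour hand moves 0.5 degrees per minute.
Time elapsed: 5:45 - 3:15 = 150 minutes
Angular displacement: 150 x 0.5 = 75 degrees

Final answer: 75 degrees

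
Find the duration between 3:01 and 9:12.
From 3:01 to 9:12:
(9 x 60 + 12) - (3 x 60 + 1) = 552 - 181 = 371 minutes
= 6 hours and 11 minutes

Final answer: 6 hours and 11 minutes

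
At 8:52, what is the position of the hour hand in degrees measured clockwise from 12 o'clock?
The hour hand moves 30 degrees per hour and 0.5 degrees per minute.
At 8:52: (8) x 30 + 52 x 0.5 = 240 + 26 = 266 degrees

Final answer: 266 degrees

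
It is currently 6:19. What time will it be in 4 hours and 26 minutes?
Starting time: 6:19
Adding 26 minutes to 19 minutes: 19 + 26 = 45 minutes
Adding 4 hours: 6 + 4 = 10
Final time: 10:45

Final answer: 10:45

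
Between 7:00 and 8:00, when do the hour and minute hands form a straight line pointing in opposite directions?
For hands to be 180 degrees apart: |30H - 5.5t| = 180
With H = 7: t = (30 x 7 + 180)/5.5 = 70.91 or t = (30 x 7 - 180)/5.5 = 5.45
First valid solution (0 < t < 60): t = 5.45 minutes
The hands are opposite at 5.45 minutes past 7:00.

Final answer: 5.45 minutes past 7:00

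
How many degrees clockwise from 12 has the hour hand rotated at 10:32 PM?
The hour hand moves 30 degrees per hour and 0.5 degrees per minute.
At 10:32: (10) x 30 + 32 x 0.5 = 300 + 16 = 316 degrees

Final answer: 316 degrees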